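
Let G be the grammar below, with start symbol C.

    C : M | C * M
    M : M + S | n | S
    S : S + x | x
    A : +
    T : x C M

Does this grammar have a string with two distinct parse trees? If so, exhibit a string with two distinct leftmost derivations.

Witness: x + x

Derivation 1: C ⇒ M ⇒ M + S ⇒ S + S ⇒ x + S ⇒ x + x
Derivation 2: C ⇒ M ⇒ S ⇒ S + x ⇒ x + x

Two distinct leftmost derivations for the same string.

Ambiguous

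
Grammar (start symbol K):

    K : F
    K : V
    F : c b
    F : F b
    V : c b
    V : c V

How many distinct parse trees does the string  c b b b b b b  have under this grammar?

1

Parse trees for c b b b b b b:
  [K [F [F [F [F [F [F c b] b] b] b] b] b]]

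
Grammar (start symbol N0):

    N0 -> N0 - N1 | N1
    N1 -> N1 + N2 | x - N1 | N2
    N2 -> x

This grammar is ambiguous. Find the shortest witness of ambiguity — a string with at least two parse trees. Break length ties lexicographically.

length 1: no string has ≥2 trees
length 3: x - x has 2 parse trees

Two derivations of x - x:
  N0 ⇒ N0 - N1 ⇒ N1 - N1 ⇒ N2 - N1 ⇒ x - N1 ⇒ x - N2 ⇒ x - x
  N0 ⇒ N1 ⇒ x - N1 ⇒ x - N2 ⇒ x - x

x - x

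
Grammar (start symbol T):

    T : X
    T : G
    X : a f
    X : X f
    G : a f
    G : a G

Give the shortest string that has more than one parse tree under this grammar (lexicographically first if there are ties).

length 2: a f has 2 parse trees

Two derivations of a f:
  T ⇒ X ⇒ a f
  T ⇒ G ⇒ a f

a f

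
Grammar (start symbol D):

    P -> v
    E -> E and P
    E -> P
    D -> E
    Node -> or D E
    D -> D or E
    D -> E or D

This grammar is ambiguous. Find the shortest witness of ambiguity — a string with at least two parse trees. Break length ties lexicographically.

length 1: no string has ≥2 trees
length 3: v or v has 2 parse trees

Two derivations of v or v:
  D ⇒ D or E ⇒ E or E ⇒ P or E ⇒ v or E ⇒ v or P ⇒ v or v
  D ⇒ E or D ⇒ P or D ⇒ v or D ⇒ v or E ⇒ v or P ⇒ v or v

v or v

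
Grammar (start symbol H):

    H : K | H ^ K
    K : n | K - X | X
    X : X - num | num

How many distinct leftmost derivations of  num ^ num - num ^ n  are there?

Parse trees for num ^ num - num ^ n:
  [H [H [H [K [X num]]] ^ [K [K [X num]] - [X num]]] ^ [K n]]
  [H [H [H [K [X num]]] ^ [K [X [X num] - num]]] ^ [K n]]

2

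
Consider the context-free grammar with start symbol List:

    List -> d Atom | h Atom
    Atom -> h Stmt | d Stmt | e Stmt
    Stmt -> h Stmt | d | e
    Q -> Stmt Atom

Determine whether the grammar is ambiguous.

(Q is unreachable from List, so its rules don't affect L(List).) The reachable rules are right-linear with at most one rule per (nonterminal, next-terminal) pair. Each input token forces the next rule, so parsing is deterministic.

Unambiguous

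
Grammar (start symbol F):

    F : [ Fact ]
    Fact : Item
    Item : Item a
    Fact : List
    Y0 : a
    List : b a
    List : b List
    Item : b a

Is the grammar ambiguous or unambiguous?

Ambiguous

Witness: [ b a ]

Derivation 1: F ⇒ [ Fact ] ⇒ [ Item ] ⇒ [ b a ]
Derivation 2: F ⇒ [ Fact ] ⇒ [ List ] ⇒ [ b a ]

Two distinct leftmost derivations for the same string.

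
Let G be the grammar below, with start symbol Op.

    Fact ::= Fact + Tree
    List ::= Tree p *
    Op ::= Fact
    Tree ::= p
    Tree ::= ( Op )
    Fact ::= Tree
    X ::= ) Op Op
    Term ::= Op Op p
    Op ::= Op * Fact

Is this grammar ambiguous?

Unambiguous

(Term, List, X are unreachable from Op, so their rules don't affect L(Op).) The grammar is stratified — Op handles '*' (left-recursive), Fact handles '+', Tree atoms. Each operator has a fixed associativity and precedence level, so every string has one parse.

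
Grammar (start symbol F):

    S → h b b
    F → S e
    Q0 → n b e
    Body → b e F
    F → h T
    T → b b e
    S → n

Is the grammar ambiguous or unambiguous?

Witness: h b b e

Derivation 1: F ⇒ S e ⇒ h b b e
Derivation 2: F ⇒ h T ⇒ h b b e

Two distinct leftmost derivations for the same string.

Ambiguous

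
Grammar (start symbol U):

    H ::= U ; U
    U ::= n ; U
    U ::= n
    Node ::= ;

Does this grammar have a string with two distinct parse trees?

Only U is reachable from U; ignoring the rest: Right-recursive list with a separator: after each atom, whether the separator follows determines the rule. One parse per string.

Unambiguous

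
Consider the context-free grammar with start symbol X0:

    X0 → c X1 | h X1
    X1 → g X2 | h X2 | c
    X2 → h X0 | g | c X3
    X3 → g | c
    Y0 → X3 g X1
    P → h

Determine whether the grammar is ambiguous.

Only X0, X1, X2, X3 are reachable from X0; ignoring the rest: The reachable rules are right-linear with at most one rule per (nonterminal, next-terminal) pair. Each input token forces the next rule, so parsing is deterministic.

Unambiguous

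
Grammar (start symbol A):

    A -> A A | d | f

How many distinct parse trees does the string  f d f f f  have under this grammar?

14

Parse trees for f d f f f (showing first 6 of 14):
  [A [A f] [A [A d] [A [A f] [A [A f] [A f]]]]]
  [A [A f] [A [A d] [A [A [A f] [A f]] [A f]]]]
  [A [A f] [A [A [A d] [A f]] [A [A f] [A f]]]]
  [A [A f] [A [A [A d] [A [A f] [A f]]] [A f]]]
  [A [A f] [A [A [A [A d] [A f]] [A f]] [A f]]]
  [A [A [A f] [A d]] [A [A f] [A [A f] [A f]]]]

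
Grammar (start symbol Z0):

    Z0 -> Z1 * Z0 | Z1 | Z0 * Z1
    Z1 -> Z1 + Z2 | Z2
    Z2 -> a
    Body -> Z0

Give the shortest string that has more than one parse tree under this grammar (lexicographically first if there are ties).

length 1: no string has ≥2 trees
length 3: a * a has 2 parse trees

Two derivations of a * a:
  Z0 ⇒ Z1 * Z0 ⇒ Z2 * Z0 ⇒ a * Z0 ⇒ a * Z1 ⇒ a * Z2 ⇒ a * a
  Z0 ⇒ Z0 * Z1 ⇒ Z1 * Z1 ⇒ Z2 * Z1 ⇒ a * Z1 ⇒ a * Z2 ⇒ a * a

a * a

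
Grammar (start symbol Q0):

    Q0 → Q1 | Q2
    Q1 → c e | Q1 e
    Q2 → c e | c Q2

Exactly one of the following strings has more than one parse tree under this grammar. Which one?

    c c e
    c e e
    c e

c c e: 1 tree
c e e: 1 tree
c e: 2 trees

c e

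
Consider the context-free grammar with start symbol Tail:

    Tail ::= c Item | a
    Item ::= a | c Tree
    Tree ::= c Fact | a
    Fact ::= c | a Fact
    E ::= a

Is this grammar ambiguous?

(E is unreachable from Tail, so its rules don't affect L(Tail).) The reachable rules are right-linear with at most one rule per (nonterminal, next-terminal) pair. Each input token forces the next rule, so parsing is deterministic.

Unambiguous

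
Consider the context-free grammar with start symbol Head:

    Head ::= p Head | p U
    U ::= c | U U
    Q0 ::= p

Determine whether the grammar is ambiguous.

Witness: p c c c

Derivation 1: Head ⇒ p U ⇒ p U U ⇒ p c U ⇒ p c U U ⇒ p c c U ⇒ p c c c
Derivation 2: Head ⇒ p U ⇒ p U U ⇒ p U U U ⇒ p c U U ⇒ p c c U ⇒ p c c c

Two distinct leftmost derivations for the same string.

Ambiguous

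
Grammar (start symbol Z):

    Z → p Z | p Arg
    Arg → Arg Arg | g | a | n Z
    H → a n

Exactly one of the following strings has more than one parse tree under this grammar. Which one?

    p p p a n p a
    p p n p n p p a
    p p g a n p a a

p p g a n p a a

p p p a n p a: 1 tree
p p n p n p p a: 1 tree
p p g a n p a a: 7 trees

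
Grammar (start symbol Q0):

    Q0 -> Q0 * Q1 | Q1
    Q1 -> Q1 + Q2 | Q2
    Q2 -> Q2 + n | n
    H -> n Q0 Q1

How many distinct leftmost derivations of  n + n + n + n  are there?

Parse trees for n + n + n + n:
  [Q0 [Q1 [Q1 [Q2 n]] + [Q2 [Q2 [Q2 n] + n] + n]]]
  [Q0 [Q1 [Q1 [Q1 [Q2 n]] + [Q2 n]] + [Q2 [Q2 n] + n]]]
  [Q0 [Q1 [Q1 [Q2 [Q2 n] + n]] + [Q2 [Q2 n] + n]]]
  [Q0 [Q1 [Q1 [Q1 [Q2 n]] + [Q2 [Q2 n] + n]] + [Q2 n]]]
  [Q0 [Q1 [Q1 [Q1 [Q1 [Q2 n]] + [Q2 n]] + [Q2 n]] + [Q2 n]]]
  [Q0 [Q1 [Q1 [Q1 [Q2 [Q2 n] + n]] + [Q2 n]] + [Q2 n]]]
  [Q0 [Q1 [Q1 [Q2 [Q2 [Q2 n] + n] + n]] + [Q2 n]]]
  [Q0 [Q1 [Q2 [Q2 [Q2 [Q2 n] + n] + n] + n]]]

8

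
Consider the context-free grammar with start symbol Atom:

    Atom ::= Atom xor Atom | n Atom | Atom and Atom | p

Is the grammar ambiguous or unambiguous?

Witness: n p and p

Derivation 1: Atom ⇒ n Atom ⇒ n Atom and Atom ⇒ n p and Atom ⇒ n p and p
Derivation 2: Atom ⇒ Atom and Atom ⇒ n Atom and Atom ⇒ n p and Atom ⇒ n p and p

Two distinct leftmost derivations for the same string.

Ambiguous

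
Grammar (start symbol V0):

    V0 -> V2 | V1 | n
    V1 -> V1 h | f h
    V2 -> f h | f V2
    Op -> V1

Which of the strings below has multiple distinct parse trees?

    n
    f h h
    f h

n: 1 tree
f h h: 1 tree
f h: 2 trees

f h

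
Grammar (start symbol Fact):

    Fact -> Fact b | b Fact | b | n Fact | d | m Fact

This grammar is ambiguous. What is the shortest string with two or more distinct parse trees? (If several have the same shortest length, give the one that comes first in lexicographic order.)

length 1: no string has ≥2 trees
length 2: b b has 2 parse trees

Two derivations of b b:
  Fact ⇒ Fact b ⇒ b b
  Fact ⇒ b Fact ⇒ b b

b b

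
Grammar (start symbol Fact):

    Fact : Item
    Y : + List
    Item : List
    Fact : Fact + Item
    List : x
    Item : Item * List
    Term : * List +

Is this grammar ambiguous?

Unambiguous

Only Fact, Item, List are reachable from Fact; ignoring the rest: Fact → Fact + Item | Item  ;  Item → Item * List | List  — a left-associative chain with List at the bottom. Each string factors uniquely by precedence.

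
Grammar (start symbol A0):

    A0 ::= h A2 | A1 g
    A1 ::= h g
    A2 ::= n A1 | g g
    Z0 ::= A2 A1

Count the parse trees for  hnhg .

1

Parse trees for hnhg:
  [A0 h [A2 n [A1 h g]]]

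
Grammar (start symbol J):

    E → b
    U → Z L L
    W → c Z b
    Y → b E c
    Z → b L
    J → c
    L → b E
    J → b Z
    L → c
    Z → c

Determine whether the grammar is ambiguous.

Only J, Z, L, E are reachable from J; ignoring the rest: The reachable rules are right-linear with at most one rule per (nonterminal, next-terminal) pair. Each input token forces the next rule, so parsing is deterministic.

Unambiguous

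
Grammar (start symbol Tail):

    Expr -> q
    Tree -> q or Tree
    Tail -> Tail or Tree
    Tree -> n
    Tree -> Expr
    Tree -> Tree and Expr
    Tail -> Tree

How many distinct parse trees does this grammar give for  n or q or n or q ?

Parse trees for n or q or n or q:
  [Tail [Tail [Tail [Tree n]] or [Tree q or [Tree n]]] or [Tree [Expr q]]]
  [Tail [Tail [Tail [Tail [Tree n]] or [Tree [Expr q]]] or [Tree n]] or [Tree [Expr q]]]

2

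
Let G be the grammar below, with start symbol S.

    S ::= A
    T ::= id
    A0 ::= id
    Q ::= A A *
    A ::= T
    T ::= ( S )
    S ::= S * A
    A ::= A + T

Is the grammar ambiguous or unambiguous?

Unambiguous

Only S, A, T are reachable from S; ignoring the rest: The grammar is stratified — S handles '*' (left-recursive), A handles '+', T atoms. Each operator has a fixed associativity and precedence level, so every string has one parse.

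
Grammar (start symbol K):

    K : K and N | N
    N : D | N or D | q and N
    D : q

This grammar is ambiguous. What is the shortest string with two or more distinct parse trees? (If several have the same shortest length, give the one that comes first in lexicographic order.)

q and q

length 1: no string has ≥2 trees
length 3: q and q has 2 parse trees

Two derivations of q and q:
  K ⇒ K and N ⇒ N and N ⇒ D and N ⇒ q and N ⇒ q and D ⇒ q and q
  K ⇒ N ⇒ q and N ⇒ q and D ⇒ q and q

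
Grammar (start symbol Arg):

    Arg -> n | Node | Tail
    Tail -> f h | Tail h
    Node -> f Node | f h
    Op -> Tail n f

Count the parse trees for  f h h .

Parse trees for f h h:
  [Arg [Tail [Tail f h] h]]

1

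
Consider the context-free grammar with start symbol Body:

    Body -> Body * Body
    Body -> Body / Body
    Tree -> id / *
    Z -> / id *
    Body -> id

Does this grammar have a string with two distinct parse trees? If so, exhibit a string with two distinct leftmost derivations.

Ambiguous

Witness: id * id * id

Derivation 1: Body ⇒ Body * Body ⇒ Body * Body * Body ⇒ id * Body * Body ⇒ id * id * Body ⇒ id * id * id
Derivation 2: Body ⇒ Body * Body ⇒ id * Body ⇒ id * Body * Body ⇒ id * id * Body ⇒ id * id * id

Two distinct leftmost derivations for the same string.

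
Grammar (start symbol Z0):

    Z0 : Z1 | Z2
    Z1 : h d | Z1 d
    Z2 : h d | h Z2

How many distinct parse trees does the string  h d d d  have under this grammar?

Parse trees for h d d d:
  [Z0 [Z1 [Z1 [Z1 h d] d] d]]

1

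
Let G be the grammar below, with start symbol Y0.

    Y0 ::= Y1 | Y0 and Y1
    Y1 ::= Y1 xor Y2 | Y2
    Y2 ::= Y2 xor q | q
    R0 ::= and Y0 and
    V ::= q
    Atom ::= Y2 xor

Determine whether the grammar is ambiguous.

Ambiguous

Witness: q xor q

Derivation 1: Y0 ⇒ Y1 ⇒ Y1 xor Y2 ⇒ Y2 xor Y2 ⇒ q xor Y2 ⇒ q xor q
Derivation 2: Y0 ⇒ Y1 ⇒ Y2 ⇒ Y2 xor q ⇒ q xor q

Two distinct leftmost derivations for the same string.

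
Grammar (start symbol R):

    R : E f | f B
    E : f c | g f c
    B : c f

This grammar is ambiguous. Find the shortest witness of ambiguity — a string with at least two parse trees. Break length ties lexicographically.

f c f

length 3: f c f has 2 parse trees

Two derivations of f c f:
  R ⇒ E f ⇒ f c f
  R ⇒ f B ⇒ f c f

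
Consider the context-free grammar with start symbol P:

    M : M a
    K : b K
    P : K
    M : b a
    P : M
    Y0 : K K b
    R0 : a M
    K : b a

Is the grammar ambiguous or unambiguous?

Ambiguous

Witness: b a

Derivation 1: P ⇒ K ⇒ b a
Derivation 2: P ⇒ M ⇒ b a

Two distinct leftmost derivations for the same string.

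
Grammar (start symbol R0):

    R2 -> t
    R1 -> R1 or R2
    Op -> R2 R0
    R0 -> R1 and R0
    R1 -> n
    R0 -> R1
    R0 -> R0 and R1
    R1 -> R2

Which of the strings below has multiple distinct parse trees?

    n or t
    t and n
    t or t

n or t: 1 tree
t and n: 2 trees
t or t: 1 tree

t and n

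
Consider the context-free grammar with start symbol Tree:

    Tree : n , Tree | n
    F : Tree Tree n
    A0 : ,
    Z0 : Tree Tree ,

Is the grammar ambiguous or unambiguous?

(F, A0, Z0 are unreachable from Tree, so their rules don't affect L(Tree).) The reachable grammar is A → atom sep A | atom. Each atom is followed by either the separator (recurse) or end-of-string (stop) — no choice point.

Unambiguous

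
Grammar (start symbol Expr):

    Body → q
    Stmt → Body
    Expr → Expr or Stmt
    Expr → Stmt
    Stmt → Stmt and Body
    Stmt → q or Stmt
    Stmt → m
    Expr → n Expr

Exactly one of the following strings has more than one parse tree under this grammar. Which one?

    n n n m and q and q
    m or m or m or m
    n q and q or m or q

n q and q or m or q

n n n m and q and q: 1 tree
m or m or m or m: 1 tree
n q and q or m or q: 3 trees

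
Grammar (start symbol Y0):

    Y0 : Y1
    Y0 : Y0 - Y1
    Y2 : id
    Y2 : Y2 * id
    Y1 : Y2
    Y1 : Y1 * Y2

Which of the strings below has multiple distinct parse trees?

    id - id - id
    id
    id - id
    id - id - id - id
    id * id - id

id * id - id

id - id - id: 1 tree
id: 1 tree
id - id: 1 tree
id - id - id - id: 1 tree
id * id - id: 2 trees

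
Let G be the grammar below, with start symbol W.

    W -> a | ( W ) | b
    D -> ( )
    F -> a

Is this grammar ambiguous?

(D, F are unreachable from W, so their rules don't affect L(W).) Each string is a nest of matched brackets around a single atom. An opening bracket forces the recursive rule; an atom forces the base rule.

Unambiguous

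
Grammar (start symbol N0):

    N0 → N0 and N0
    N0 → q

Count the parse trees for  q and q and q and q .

Parse trees for q and q and q and q:
  [N0 [N0 q] and [N0 [N0 q] and [N0 [N0 q] and [N0 q]]]]
  [N0 [N0 q] and [N0 [N0 [N0 q] and [N0 q]] and [N0 q]]]
  [N0 [N0 [N0 q] and [N0 q]] and [N0 [N0 q] and [N0 q]]]
  [N0 [N0 [N0 q] and [N0 [N0 q] and [N0 q]]] and [N0 q]]
  [N0 [N0 [N0 [N0 q] and [N0 q]] and [N0 q]] and [N0 q]]

5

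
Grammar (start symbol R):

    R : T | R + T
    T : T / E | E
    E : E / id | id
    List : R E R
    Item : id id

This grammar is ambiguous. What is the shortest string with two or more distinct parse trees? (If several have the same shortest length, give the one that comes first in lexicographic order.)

length 1: no string has ≥2 trees
length 3: id / id has 2 parse trees

Two derivations of id / id:
  R ⇒ T ⇒ T / E ⇒ E / E ⇒ id / E ⇒ id / id
  R ⇒ T ⇒ E ⇒ E / id ⇒ id / id

id / id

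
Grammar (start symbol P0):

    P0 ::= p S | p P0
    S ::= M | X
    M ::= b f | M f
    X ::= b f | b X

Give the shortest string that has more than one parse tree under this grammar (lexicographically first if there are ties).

p b f

length 3: p b f has 2 parse trees

Two derivations of p b f:
  P0 ⇒ p S ⇒ p M ⇒ p b f
  P0 ⇒ p S ⇒ p X ⇒ p b f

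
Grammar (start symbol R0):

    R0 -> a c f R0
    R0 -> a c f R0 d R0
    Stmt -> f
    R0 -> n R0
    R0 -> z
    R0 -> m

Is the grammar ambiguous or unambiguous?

Ambiguous

Witness: a c f a c f m d m

Derivation 1: R0 ⇒ a c f R0 ⇒ a c f a c f R0 d R0 ⇒ a c f a c f m d R0 ⇒ a c f a c f m d m
Derivation 2: R0 ⇒ a c f R0 d R0 ⇒ a c f a c f R0 d R0 ⇒ a c f a c f m d R0 ⇒ a c f a c f m d m

Two distinct leftmost derivations for the same string.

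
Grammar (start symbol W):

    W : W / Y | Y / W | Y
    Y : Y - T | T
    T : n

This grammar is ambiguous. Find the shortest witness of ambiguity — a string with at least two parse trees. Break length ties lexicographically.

n / n

length 1: no string has ≥2 trees
length 3: n / n has 2 parse trees

Two derivations of n / n:
  W ⇒ W / Y ⇒ Y / Y ⇒ T / Y ⇒ n / Y ⇒ n / T ⇒ n / n
  W ⇒ Y / W ⇒ T / W ⇒ n / W ⇒ n / Y ⇒ n / T ⇒ n / n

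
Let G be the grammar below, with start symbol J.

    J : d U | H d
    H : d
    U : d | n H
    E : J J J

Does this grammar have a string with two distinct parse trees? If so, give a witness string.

Ambiguous

Witness: d d

Derivation 1: J ⇒ d U ⇒ d d
Derivation 2: J ⇒ H d ⇒ d d

Two distinct leftmost derivations for the same string.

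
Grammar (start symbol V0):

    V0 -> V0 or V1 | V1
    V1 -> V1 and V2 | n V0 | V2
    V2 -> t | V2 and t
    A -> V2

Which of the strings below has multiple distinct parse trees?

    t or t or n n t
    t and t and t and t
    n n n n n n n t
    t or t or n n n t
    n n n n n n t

t or t or n n t: 1 tree
t and t and t and t: 8 trees
n n n n n n n t: 1 tree
t or t or n n n t: 1 tree
n n n n n n t: 1 tree

t and t and t and t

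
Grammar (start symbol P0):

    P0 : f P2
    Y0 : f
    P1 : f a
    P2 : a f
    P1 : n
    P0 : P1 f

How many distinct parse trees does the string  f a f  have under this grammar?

2

Parse trees for f a f:
  [P0 f [P2 a f]]
  [P0 [P1 f a] f]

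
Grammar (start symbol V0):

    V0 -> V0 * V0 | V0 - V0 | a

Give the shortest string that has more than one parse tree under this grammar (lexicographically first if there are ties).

length 1: no string has ≥2 trees
length 3: no string has ≥2 trees
length 5: a * a * a has 2 parse trees

Two derivations of a * a * a:
  V0 ⇒ V0 * V0 ⇒ V0 * V0 * V0 ⇒ a * V0 * V0 ⇒ a * a * V0 ⇒ a * a * a
  V0 ⇒ V0 * V0 ⇒ a * V0 ⇒ a * V0 * V0 ⇒ a * a * V0 ⇒ a * a * a

a * a * a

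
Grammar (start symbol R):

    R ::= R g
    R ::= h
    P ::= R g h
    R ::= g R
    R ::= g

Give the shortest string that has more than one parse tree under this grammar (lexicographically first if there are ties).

length 1: no string has ≥2 trees
length 2: g g has 2 parse trees

Two derivations of g g:
  R ⇒ R g ⇒ g g
  R ⇒ g R ⇒ g g

g g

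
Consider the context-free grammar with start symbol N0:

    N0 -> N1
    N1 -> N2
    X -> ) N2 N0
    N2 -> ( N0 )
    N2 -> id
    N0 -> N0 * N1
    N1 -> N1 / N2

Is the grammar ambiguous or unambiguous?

Unambiguous

Only N0, N1, N2 are reachable from N0; ignoring the rest: N0 → N0 * N1 | N1  ;  N1 → N1 / N2 | N2  — a left-associative chain with N2 at the bottom. Each string factors uniquely by precedence.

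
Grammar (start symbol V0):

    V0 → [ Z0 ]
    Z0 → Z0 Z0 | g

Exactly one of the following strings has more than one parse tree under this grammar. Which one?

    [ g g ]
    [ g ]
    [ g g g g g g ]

[ g g ]: 1 tree
[ g ]: 1 tree
[ g g g g g g ]: 42 trees

[ g g g g g g ]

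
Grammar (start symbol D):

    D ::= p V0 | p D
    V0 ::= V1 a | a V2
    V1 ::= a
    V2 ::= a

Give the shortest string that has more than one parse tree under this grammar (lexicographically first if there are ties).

length 3: p a a has 2 parse trees

Two derivations of p a a:
  D ⇒ p V0 ⇒ p V1 a ⇒ p a a
  D ⇒ p V0 ⇒ p a V2 ⇒ p a a

p a a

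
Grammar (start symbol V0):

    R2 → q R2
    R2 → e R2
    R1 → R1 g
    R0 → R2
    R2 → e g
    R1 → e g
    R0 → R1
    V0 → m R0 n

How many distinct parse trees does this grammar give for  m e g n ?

Parse trees for m e g n:
  [V0 m [R0 [R2 e g]] n]
  [V0 m [R0 [R1 e g]] n]

2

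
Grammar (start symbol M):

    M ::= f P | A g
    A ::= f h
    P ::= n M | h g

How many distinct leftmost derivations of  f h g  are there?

2

Parse trees for f h g:
  [M f [P h g]]
  [M [A f h] g]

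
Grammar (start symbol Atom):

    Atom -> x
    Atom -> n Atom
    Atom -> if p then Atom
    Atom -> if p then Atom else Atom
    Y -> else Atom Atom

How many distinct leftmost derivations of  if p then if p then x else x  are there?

Parse trees for if p then if p then x else x:
  [Atom if p then [Atom if p then [Atom x] else [Atom x]]]
  [Atom if p then [Atom if p then [Atom x]] else [Atom x]]

2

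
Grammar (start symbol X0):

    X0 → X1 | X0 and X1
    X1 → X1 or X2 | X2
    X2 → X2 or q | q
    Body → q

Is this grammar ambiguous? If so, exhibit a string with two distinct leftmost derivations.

Ambiguous

Witness: q or q

Derivation 1: X0 ⇒ X1 ⇒ X1 or X2 ⇒ X2 or X2 ⇒ q or X2 ⇒ q or q
Derivation 2: X0 ⇒ X1 ⇒ X2 ⇒ X2 or q ⇒ q or q

Two distinct leftmost derivations for the same string.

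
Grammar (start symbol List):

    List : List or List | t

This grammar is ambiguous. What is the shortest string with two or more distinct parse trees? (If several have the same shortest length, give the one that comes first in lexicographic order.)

t or t or t

length 1: no string has ≥2 trees
length 3: no string has ≥2 trees
length 5: t or t or t has 2 parse trees

Two derivations of t or t or t:
  List ⇒ List or List ⇒ List or List or List ⇒ t or List or List ⇒ t or t or List ⇒ t or t or t
  List ⇒ List or List ⇒ t or List ⇒ t or List or List ⇒ t or t or List ⇒ t or t or t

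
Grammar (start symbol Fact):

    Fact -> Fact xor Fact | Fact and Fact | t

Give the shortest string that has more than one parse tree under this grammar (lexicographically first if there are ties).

t and t and t

length 1: no string has ≥2 trees
length 3: no string has ≥2 trees
length 5: t and t and t has 2 parse trees

Two derivations of t and t and t:
  Fact ⇒ Fact and Fact ⇒ Fact and Fact and Fact ⇒ t and Fact and Fact ⇒ t and t and Fact ⇒ t and t and t
  Fact ⇒ Fact and Fact ⇒ t and Fact ⇒ t and Fact and Fact ⇒ t and t and Fact ⇒ t and t and t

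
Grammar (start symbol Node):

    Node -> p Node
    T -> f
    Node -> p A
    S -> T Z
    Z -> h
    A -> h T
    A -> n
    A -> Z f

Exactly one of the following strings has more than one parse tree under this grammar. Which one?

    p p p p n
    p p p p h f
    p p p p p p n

p p p p h f

p p p p n: 1 tree
p p p p h f: 2 trees
p p p p p p n: 1 tree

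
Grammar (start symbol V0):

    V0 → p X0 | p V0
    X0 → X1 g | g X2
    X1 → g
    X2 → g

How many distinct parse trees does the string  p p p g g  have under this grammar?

2

Parse trees for p p p g g:
  [V0 p [V0 p [V0 p [X0 [X1 g] g]]]]
  [V0 p [V0 p [V0 p [X0 g [X2 g]]]]]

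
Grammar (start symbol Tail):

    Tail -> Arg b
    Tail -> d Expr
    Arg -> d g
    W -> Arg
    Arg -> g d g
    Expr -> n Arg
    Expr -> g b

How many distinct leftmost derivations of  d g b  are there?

2

Parse trees for d g b:
  [Tail [Arg d g] b]
  [Tail d [Expr g b]]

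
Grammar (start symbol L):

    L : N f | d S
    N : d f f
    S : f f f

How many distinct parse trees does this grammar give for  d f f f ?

Parse trees for d f f f:
  [L [N d f f] f]
  [L d [S f f f]]

2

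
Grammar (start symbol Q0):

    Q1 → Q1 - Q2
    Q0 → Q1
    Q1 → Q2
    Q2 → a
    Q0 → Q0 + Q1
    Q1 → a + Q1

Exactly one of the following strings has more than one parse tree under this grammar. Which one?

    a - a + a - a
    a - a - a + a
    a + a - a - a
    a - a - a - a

a + a - a - a

a - a + a - a: 1 tree
a - a - a + a: 1 tree
a + a - a - a: 4 trees
a - a - a - a: 1 tree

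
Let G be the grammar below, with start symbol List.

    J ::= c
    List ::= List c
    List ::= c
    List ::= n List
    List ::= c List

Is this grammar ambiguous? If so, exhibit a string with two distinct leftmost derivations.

Witness: c c

Derivation 1: List ⇒ List c ⇒ c c
Derivation 2: List ⇒ c List ⇒ c c

Two distinct leftmost derivations for the same string.

Ambiguous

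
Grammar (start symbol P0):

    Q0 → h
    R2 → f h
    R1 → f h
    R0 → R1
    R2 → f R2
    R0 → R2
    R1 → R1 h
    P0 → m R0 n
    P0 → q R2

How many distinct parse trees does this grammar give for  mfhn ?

Parse trees for mfhn:
  [P0 m [R0 [R1 f h]] n]
  [P0 m [R0 [R2 f h]] n]

2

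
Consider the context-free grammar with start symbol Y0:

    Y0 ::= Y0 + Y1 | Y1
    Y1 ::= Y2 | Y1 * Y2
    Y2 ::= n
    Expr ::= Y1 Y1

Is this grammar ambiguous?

Unambiguous

Only Y0, Y1, Y2 are reachable from Y0; ignoring the rest: This is a standard precedence ladder (Y0 over Y1 over Y2), with each level left-recursive on its own operator ('+' at Y0, '*' at Y1). That structure is LR(1), hence unambiguous.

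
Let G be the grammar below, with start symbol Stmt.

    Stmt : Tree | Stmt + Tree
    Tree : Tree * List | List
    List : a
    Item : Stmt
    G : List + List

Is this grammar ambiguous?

Unambiguous

(Item, G are unreachable from Stmt, so their rules don't affect L(Stmt).) This is a standard precedence ladder (Stmt over Tree over List), with each level left-recursive on its own operator ('+' at Stmt, '*' at Tree). That structure is LR(1), hence unambiguous.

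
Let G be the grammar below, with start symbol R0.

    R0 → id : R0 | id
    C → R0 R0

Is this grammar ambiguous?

Unambiguous

(C is unreachable from R0, so its rules don't affect L(R0).) Right-recursive list with a separator: after each atom, whether the separator follows determines the rule. One parse per string.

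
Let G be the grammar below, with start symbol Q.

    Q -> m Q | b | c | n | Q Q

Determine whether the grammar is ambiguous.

Witness: b b b

Derivation 1: Q ⇒ Q Q ⇒ b Q ⇒ b Q Q ⇒ b b Q ⇒ b b b
Derivation 2: Q ⇒ Q Q ⇒ Q Q Q ⇒ b Q Q ⇒ b b Q ⇒ b b b

Two distinct leftmost derivations for the same string.

Ambiguous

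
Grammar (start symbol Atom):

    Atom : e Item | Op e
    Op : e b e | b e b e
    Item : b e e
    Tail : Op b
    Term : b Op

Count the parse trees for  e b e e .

Parse trees for e b e e:
  [Atom e [Item b e e]]
  [Atom [Op e b e] e]

2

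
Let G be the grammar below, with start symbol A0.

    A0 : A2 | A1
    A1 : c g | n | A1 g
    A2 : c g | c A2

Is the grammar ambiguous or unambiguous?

Ambiguous

Witness: c g

Derivation 1: A0 ⇒ A2 ⇒ c g
Derivation 2: A0 ⇒ A1 ⇒ c g

Two distinct leftmost derivations for the same string.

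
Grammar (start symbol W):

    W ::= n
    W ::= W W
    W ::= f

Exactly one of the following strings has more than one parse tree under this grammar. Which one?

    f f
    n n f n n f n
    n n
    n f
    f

n n f n n f n

f f: 1 tree
n n f n n f n: 132 trees
n n: 1 tree
n f: 1 tree
f: 1 tree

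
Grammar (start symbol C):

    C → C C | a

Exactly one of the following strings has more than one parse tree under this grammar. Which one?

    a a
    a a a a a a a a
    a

a a: 1 tree
a a a a a a a a: 429 trees
a: 1 tree

a a a a a a a a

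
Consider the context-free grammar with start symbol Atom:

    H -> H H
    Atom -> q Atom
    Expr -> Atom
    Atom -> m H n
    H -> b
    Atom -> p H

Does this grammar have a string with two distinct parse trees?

Witness: p b b b

Derivation 1: Atom ⇒ p H ⇒ p H H ⇒ p H H H ⇒ p b H H ⇒ p b b H ⇒ p b b b
Derivation 2: Atom ⇒ p H ⇒ p H H ⇒ p b H ⇒ p b H H ⇒ p b b H ⇒ p b b b

Two distinct leftmost derivations for the same string.

Ambiguous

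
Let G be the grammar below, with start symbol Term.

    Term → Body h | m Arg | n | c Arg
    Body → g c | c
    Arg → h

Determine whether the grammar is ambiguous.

Ambiguous

Witness: c h

Derivation 1: Term ⇒ Body h ⇒ c h
Derivation 2: Term ⇒ c Arg ⇒ c h

Two distinct leftmost derivations for the same string.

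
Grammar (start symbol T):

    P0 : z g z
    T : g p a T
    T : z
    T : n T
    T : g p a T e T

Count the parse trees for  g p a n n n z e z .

1

Parse trees for g p a n n n z e z:
  [T g p a [T n [T n [T n [T z]]]] e [T z]]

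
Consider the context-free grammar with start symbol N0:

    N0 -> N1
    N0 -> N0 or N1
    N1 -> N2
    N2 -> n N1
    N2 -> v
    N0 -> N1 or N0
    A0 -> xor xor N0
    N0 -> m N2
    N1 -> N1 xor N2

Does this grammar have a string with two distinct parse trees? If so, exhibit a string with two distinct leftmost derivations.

Ambiguous

Witness: v or v

Derivation 1: N0 ⇒ N0 or N1 ⇒ N1 or N1 ⇒ N2 or N1 ⇒ v or N1 ⇒ v or N2 ⇒ v or v
Derivation 2: N0 ⇒ N1 or N0 ⇒ N2 or N0 ⇒ v or N0 ⇒ v or N1 ⇒ v or N2 ⇒ v or v

Two distinct leftmost derivations for the same string.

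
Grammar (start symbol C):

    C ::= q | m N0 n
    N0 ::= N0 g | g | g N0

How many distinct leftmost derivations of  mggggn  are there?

Parse trees for mggggn:
  [C m [N0 [N0 [N0 [N0 g] g] g] g] n]
  [C m [N0 [N0 [N0 g [N0 g]] g] g] n]
  [C m [N0 [N0 g [N0 [N0 g] g]] g] n]
  [C m [N0 [N0 g [N0 g [N0 g]]] g] n]
  [C m [N0 g [N0 [N0 [N0 g] g] g]] n]
  [C m [N0 g [N0 [N0 g [N0 g]] g]] n]
  [C m [N0 g [N0 g [N0 [N0 g] g]]] n]
  [C m [N0 g [N0 g [N0 g [N0 g]]]] n]

8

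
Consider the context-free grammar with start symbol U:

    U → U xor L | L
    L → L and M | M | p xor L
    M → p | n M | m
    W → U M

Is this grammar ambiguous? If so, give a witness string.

Ambiguous

Witness: p xor m

Derivation 1: U ⇒ U xor L ⇒ L xor L ⇒ M xor L ⇒ p xor L ⇒ p xor M ⇒ p xor m
Derivation 2: U ⇒ L ⇒ p xor L ⇒ p xor M ⇒ p xor m

Two distinct leftmost derivations for the same string.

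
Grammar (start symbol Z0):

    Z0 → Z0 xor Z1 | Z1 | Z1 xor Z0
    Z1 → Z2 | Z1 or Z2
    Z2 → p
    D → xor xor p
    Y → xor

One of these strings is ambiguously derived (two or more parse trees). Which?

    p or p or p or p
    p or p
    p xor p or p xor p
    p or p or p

p or p or p or p: 1 tree
p or p: 1 tree
p xor p or p xor p: 4 trees
p or p or p: 1 tree

p xor p or p xor p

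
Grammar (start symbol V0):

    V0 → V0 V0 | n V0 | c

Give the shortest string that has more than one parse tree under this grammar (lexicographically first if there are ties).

length 1: no string has ≥2 trees
length 2: no string has ≥2 trees
length 3: c c c has 2 parse trees

Two derivations of c c c:
  V0 ⇒ V0 V0 ⇒ V0 V0 V0 ⇒ c V0 V0 ⇒ c c V0 ⇒ c c c
  V0 ⇒ V0 V0 ⇒ c V0 ⇒ c V0 V0 ⇒ c c V0 ⇒ c c c

c c c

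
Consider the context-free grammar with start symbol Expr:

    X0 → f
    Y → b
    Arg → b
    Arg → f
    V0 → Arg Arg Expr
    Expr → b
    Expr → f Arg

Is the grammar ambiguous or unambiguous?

(X0, Y, V0 are unreachable from Expr, so their rules don't affect L(Expr).) Restricted to the reachable nonterminals, every rule has the form A → t or A → t B, and no two rules for the same A share a first terminal. The grammar encodes a DFA — one run per string.

Unambiguous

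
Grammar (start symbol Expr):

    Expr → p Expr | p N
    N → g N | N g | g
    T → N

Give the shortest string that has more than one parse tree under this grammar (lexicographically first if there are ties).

p g g

length 2: no string has ≥2 trees
length 3: p g g has 2 parse trees

Two derivations of p g g:
  Expr ⇒ p N ⇒ p g N ⇒ p g g
  Expr ⇒ p N ⇒ p N g ⇒ p g g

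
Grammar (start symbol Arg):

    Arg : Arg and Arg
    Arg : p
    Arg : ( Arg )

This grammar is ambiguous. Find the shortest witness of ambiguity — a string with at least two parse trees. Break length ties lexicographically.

length 1: no string has ≥2 trees
length 3: no string has ≥2 trees
length 5: p and p and p has 2 parse trees

Two derivations of p and p and p:
  Arg ⇒ Arg and Arg ⇒ Arg and Arg and Arg ⇒ p and Arg and Arg ⇒ p and p and Arg ⇒ p and p and p
  Arg ⇒ Arg and Arg ⇒ p and Arg ⇒ p and Arg and Arg ⇒ p and p and Arg ⇒ p and p and p

p and p and p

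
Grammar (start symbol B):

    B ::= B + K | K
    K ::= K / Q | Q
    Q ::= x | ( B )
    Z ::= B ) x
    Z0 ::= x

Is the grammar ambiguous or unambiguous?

Unambiguous

(Z, Z0 are unreachable from B, so their rules don't affect L(B).) B → B + K | K  ;  K → K / Q | Q  — a left-associative chain with Q at the bottom. Each string factors uniquely by precedence.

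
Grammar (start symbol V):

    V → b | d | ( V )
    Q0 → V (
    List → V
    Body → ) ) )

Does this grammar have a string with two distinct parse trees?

Unambiguous

(Q0, List, Body are unreachable from V, so their rules don't affect L(V).) Each string is a nest of matched brackets around a single atom. An opening bracket forces the recursive rule; an atom forces the base rule.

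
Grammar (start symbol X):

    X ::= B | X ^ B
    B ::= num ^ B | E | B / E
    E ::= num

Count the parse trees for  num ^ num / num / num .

4

Parse trees for num ^ num / num / num:
  [X [B num ^ [B [B [B [E num]] / [E num]] / [E num]]]]
  [X [B [B num ^ [B [B [E num]] / [E num]]] / [E num]]]
  [X [B [B [B num ^ [B [E num]]] / [E num]] / [E num]]]
  [X [X [B [E num]]] ^ [B [B [B [E num]] / [E num]] / [E num]]]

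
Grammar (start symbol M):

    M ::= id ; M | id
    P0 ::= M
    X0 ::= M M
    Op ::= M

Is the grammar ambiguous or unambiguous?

Unambiguous

(P0, X0, Op are unreachable from M, so their rules don't affect L(M).) The reachable grammar is A → atom sep A | atom. Each atom is followed by either the separator (recurse) or end-of-string (stop) — no choice point.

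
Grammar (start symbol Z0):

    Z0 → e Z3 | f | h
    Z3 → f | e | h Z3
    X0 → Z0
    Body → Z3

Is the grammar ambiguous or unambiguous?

Unambiguous

(X0, Body are unreachable from Z0, so their rules don't affect L(Z0).) Restricted to the reachable nonterminals, every rule has the form A → t or A → t B, and no two rules for the same A share a first terminal. The grammar encodes a DFA — one run per string.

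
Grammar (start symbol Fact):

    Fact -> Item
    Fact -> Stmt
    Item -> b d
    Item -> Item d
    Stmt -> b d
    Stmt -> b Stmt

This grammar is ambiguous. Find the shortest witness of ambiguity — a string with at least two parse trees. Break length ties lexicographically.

b d

length 2: b d has 2 parse trees

Two derivations of b d:
  Fact ⇒ Item ⇒ b d
  Fact ⇒ Stmt ⇒ b d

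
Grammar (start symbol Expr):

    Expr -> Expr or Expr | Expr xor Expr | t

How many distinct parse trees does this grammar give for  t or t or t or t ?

5

Parse trees for t or t or t or t:
  [Expr [Expr t] or [Expr [Expr t] or [Expr [Expr t] or [Expr t]]]]
  [Expr [Expr t] or [Expr [Expr [Expr t] or [Expr t]] or [Expr t]]]
  [Expr [Expr [Expr t] or [Expr t]] or [Expr [Expr t] or [Expr t]]]
  [Expr [Expr [Expr t] or [Expr [Expr t] or [Expr t]]] or [Expr t]]
  [Expr [Expr [Expr [Expr t] or [Expr t]] or [Expr t]] or [Expr t]]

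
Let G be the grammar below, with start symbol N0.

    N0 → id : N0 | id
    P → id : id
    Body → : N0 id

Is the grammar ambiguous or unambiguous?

Only N0 is reachable from N0; ignoring the rest: Right-recursive list with a separator: after each atom, whether the separator follows determines the rule. One parse per string.

Unambiguous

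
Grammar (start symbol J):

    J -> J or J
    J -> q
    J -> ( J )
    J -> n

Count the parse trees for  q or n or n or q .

5

Parse trees for q or n or n or q:
  [J [J q] or [J [J n] or [J [J n] or [J q]]]]
  [J [J q] or [J [J [J n] or [J n]] or [J q]]]
  [J [J [J q] or [J n]] or [J [J n] or [J q]]]
  [J [J [J q] or [J [J n] or [J n]]] or [J q]]
  [J [J [J [J q] or [J n]] or [J n]] or [J q]]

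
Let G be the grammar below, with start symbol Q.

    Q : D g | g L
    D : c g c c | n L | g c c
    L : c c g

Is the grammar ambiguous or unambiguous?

Ambiguous

Witness: g c c g

Derivation 1: Q ⇒ D g ⇒ g c c g
Derivation 2: Q ⇒ g L ⇒ g c c g

Two distinct leftmost derivations for the same string.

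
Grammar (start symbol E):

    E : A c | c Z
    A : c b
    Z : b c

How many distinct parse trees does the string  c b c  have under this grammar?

Parse trees for c b c:
  [E [A c b] c]
  [E c [Z b c]]

2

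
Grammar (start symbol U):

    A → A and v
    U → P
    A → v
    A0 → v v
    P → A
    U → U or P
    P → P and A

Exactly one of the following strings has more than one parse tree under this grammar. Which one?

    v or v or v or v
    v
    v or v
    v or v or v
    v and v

v or v or v or v: 1 tree
v: 1 tree
v or v: 1 tree
v or v or v: 1 tree
v and v: 2 trees

v and v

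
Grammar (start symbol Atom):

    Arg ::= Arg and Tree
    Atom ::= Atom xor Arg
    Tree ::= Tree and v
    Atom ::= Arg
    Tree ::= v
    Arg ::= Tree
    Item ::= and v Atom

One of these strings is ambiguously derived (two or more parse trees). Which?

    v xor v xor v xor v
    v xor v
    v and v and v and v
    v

v and v and v and v

v xor v xor v xor v: 1 tree
v xor v: 1 tree
v and v and v and v: 8 trees
v: 1 tree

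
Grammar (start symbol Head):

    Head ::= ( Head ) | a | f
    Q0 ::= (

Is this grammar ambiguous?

Unambiguous

(Q0 is unreachable from Head, so its rules don't affect L(Head).) L(Head) is { openⁿ atom closeⁿ : n ≥ 0 }. The bracket depth fixes n, and the derivation is forced at every step.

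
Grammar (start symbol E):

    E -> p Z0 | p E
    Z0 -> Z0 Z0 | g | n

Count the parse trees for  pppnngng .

14

Parse trees for pppnngng (showing first 6 of 14):
  [E p [E p [E p [Z0 [Z0 n] [Z0 [Z0 n] [Z0 [Z0 g] [Z0 [Z0 n] [Z0 g]]]]]]]]
  [E p [E p [E p [Z0 [Z0 n] [Z0 [Z0 n] [Z0 [Z0 [Z0 g] [Z0 n]] [Z0 g]]]]]]]
  [E p [E p [E p [Z0 [Z0 n] [Z0 [Z0 [Z0 n] [Z0 g]] [Z0 [Z0 n] [Z0 g]]]]]]]
  [E p [E p [E p [Z0 [Z0 n] [Z0 [Z0 [Z0 n] [Z0 [Z0 g] [Z0 n]]] [Z0 g]]]]]]
  [E p [E p [E p [Z0 [Z0 n] [Z0 [Z0 [Z0 [Z0 n] [Z0 g]] [Z0 n]] [Z0 g]]]]]]
  [E p [E p [E p [Z0 [Z0 [Z0 n] [Z0 n]] [Z0 [Z0 g] [Z0 [Z0 n] [Z0 g]]]]]]]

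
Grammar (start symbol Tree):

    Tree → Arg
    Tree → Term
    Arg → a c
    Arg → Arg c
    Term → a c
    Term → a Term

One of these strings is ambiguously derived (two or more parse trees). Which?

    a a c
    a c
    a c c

a a c: 1 tree
a c: 2 trees
a c c: 1 tree

a c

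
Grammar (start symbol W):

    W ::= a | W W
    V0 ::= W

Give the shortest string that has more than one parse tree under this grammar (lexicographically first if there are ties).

length 1: no string has ≥2 trees
length 2: no string has ≥2 trees
length 3: a a a has 2 parse trees

Two derivations of a a a:
  W ⇒ W W ⇒ a W ⇒ a W W ⇒ a a W ⇒ a a a
  W ⇒ W W ⇒ W W W ⇒ a W W ⇒ a a W ⇒ a a a

a a a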